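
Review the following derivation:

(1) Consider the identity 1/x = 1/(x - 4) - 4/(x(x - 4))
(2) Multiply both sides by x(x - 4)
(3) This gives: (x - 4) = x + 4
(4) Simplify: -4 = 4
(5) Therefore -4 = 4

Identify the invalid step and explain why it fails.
Step 3: This gives: (x - 4) = x + 4

Step 3 makes a sign error when clearing denominators. Multiplying -4/(x(x - 4)) by x(x - 4) gives -4, not +4. The correct result is (x - 4) = x - 4, which is trivially true, not (x - 4) = x + 4. (Step 1 is a valid identity: 1/(x - 4) - 4/(x(x - 4)) = (x - 4)/(x(x - 4)) = 1/x.)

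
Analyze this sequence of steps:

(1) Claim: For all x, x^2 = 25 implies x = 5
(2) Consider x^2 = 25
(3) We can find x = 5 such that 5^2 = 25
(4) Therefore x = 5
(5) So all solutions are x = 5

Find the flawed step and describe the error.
Step 4: Therefore x = 5

Step 4 incorrectly concludes that x = 5 is the only solution. The proof shows that x = 5 is A solution (existence), but does not show it is the ONLY solution (uniqueness). In fact, x = -5 is also a solution since (-5)^2 = 25. Finding one solution doesn't prove there are no others.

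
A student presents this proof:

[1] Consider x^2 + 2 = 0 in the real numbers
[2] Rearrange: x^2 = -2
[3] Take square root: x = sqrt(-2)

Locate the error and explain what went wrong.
Step 3: Take square root: x = sqrt(-2)

Step 3 takes the square root of -2, which is negative. In the real number system, the square root of a negative number is undefined. The equation x^2 + 2 = 0 has no real solutions. Square roots of negative numbers only exist in the complex numbers.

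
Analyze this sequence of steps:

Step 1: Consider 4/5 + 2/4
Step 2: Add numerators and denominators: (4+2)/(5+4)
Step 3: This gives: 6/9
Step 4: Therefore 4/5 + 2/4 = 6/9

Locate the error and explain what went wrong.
Step 2: Add numerators and denominators: (4+2)/(5+4)

Step 2 incorrectly adds fractions by separately adding numerators and denominators. This is wrong. The correct method requires a common denominator: 4/5 + 2/4 = (4×4 + 2×5)/(5×4) = 26/20 = 13/10. The method used gives 6/9, which is different.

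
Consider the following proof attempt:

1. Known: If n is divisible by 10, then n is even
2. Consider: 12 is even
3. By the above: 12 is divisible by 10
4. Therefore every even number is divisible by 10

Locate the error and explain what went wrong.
Step 3: By the above: 12 is divisible by 10

Step 3 commits the fallacy of affirming the consequent. The known fact 'divisible by 10 → even' does NOT imply 'even → divisible by 10'. That would be the converse, which is false. For example, 12 is even but 12 ÷ 10 = 1.20, which is not an integer.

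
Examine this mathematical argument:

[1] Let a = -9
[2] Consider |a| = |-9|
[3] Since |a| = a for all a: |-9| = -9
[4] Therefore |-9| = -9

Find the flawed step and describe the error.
Step 3: Since |a| = a for all a: |-9| = -9

Step 3 incorrectly states that |a| = a for all a. The correct definition is |a| = a when a >= 0, and |a| = -a when a < 0. Since -9 < 0, we have |-9| = -(-9) = 9, not -9.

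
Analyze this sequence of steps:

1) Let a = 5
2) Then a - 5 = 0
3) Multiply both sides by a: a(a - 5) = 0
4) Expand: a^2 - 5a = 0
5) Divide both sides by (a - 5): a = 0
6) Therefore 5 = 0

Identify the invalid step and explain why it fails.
Step 5: Divide both sides by (a - 5): a = 0

Step 5 divides both sides by (a - 5). However, since a = 5, we have (a - 5) = 0. Division by zero is undefined, making this step invalid.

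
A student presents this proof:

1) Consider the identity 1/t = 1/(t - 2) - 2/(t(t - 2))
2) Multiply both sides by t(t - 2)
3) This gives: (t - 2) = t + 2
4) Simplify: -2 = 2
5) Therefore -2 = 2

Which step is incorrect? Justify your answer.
Step 3: This gives: (t - 2) = t + 2

Step 3 makes a sign error when clearing denominators. Multiplying -2/(t(t - 2)) by t(t - 2) gives -2, not +2. The correct result is (t - 2) = t - 2, which is trivially true, not (t - 2) = t + 2. (Step 1 is a valid identity: 1/(t - 2) - 2/(t(t - 2)) = (t - 2)/(t(t - 2)) = 1/t.)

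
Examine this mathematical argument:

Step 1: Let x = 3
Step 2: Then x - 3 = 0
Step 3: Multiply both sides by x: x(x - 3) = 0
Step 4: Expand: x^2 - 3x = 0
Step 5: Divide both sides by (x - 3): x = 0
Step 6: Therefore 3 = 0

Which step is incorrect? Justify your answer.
Step 5: Divide both sides by (x - 3): x = 0

Step 5 divides both sides by (x - 3). However, since x = 3, we have (x - 3) = 0. Division by zero is undefined, making this step invalid.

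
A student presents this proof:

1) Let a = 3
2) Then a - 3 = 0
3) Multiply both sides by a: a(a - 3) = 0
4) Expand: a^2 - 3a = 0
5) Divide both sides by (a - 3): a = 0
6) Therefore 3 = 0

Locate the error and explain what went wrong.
Step 5: Divide both sides by (a - 3): a = 0

Step 5 divides both sides by (a - 3). However, since a = 3, we have (a - 3) = 0. Division by zero is undefined, making this step invalid.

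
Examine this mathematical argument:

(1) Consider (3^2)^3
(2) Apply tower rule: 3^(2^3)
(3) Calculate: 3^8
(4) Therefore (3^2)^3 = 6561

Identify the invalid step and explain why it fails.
Step 2: Apply tower rule: 3^(2^3)

Step 2 incorrectly states that (a^b)^c = a^(b^c). The correct rule is (a^b)^c = a^(b×c). The actual value is (3^2)^3 = 3^6 = 729, not 3^8 = 6561.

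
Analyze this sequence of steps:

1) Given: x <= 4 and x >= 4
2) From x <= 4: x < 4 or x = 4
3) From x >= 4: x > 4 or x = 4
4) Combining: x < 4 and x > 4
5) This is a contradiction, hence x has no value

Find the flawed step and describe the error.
Step 4: Combining: x < 4 and x > 4

Step 4 incorrectly combines the conditions. From x <= 4 and x >= 4, the intersection is x = 4. The error treats the 'or' cases as 'and' requirements. The correct conclusion is that x = 4 is the unique solution, not that no solution exists.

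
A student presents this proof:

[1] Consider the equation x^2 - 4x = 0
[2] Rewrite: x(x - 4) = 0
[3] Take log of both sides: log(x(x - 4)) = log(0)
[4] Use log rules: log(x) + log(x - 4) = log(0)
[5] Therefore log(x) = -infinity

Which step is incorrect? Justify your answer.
Step 3: Take log of both sides: log(x(x - 4)) = log(0)

Step 3 takes the logarithm of both sides, resulting in log(0) on the right side. The logarithm is only defined for positive numbers; log(0) is undefined (approaches negative infinity). This operation is invalid.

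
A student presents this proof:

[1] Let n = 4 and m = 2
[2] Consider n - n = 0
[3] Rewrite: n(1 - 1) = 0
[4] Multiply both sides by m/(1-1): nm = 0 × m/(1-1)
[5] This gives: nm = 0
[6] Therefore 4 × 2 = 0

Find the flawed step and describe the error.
Step 4: Multiply both sides by m/(1-1): nm = 0 × m/(1-1)

Step 4 multiplies both sides by m/(1-1). However, 1-1 = 0, so this is multiplication by m/0, which is undefined. We cannot multiply by an undefined expression.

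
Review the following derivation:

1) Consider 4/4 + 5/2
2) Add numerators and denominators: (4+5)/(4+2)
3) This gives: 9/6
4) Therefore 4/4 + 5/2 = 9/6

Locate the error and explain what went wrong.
Step 2: Add numerators and denominators: (4+5)/(4+2)

Step 2 incorrectly adds fractions by separately adding numerators and denominators. This is wrong. The correct method requires a common denominator: 4/4 + 5/2 = (4×2 + 5×4)/(4×2) = 28/8 = 7/2. The method used gives 9/6, which is different.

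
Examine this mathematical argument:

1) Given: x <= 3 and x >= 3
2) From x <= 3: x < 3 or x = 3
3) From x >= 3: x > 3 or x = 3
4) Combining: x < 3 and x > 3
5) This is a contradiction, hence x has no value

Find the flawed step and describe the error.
Step 4: Combining: x < 3 and x > 3

Step 4 incorrectly combines the conditions. From x <= 3 and x >= 3, the intersection is x = 3. The error treats the 'or' cases as 'and' requirements. The correct conclusion is that x = 3 is the unique solution, not that no solution exists.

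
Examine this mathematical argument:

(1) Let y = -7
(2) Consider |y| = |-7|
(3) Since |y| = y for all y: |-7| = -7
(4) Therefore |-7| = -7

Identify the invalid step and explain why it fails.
Step 3: Since |y| = y for all y: |-7| = -7

Step 3 incorrectly states that |y| = y for all y. The correct definition is |y| = y when y >= 0, and |y| = -y when y < 0. Since -7 < 0, we have |-7| = -(-7) = 7, not -7.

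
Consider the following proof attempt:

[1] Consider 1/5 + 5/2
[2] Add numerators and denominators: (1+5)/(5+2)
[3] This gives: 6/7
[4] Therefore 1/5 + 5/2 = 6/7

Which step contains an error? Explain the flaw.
Step 2: Add numerators and denominators: (1+5)/(5+2)

Step 2 incorrectly adds fractions by separately adding numerators and denominators. This is wrong. The correct method requires a common denominator: 1/5 + 5/2 = (1×2 + 5×5)/(5×2) = 27/10 = 27/10. The method used gives 6/7, which is different.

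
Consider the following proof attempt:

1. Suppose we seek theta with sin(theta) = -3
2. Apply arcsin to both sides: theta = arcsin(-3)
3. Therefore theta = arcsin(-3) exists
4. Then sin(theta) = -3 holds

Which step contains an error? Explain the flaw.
Step 2: Apply arcsin to both sides: theta = arcsin(-3)

Step 2 applies arcsin to -3. However, arcsin(x) is only defined for x in [-1, 1] because sin(theta) can only produce values in that range. Since |-3| > 1, arcsin(-3) is undefined. There is no angle whose sine equals -3.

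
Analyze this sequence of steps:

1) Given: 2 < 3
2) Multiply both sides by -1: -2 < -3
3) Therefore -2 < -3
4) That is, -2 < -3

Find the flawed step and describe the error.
Step 2: Multiply both sides by -1: -2 < -3

Step 2 multiplies both sides by -1 but fails to reverse the inequality sign. When multiplying (or dividing) an inequality by a negative number, the direction must be reversed. Since 2 < 3, we should get -2 > -3, i.e., -2 > -3.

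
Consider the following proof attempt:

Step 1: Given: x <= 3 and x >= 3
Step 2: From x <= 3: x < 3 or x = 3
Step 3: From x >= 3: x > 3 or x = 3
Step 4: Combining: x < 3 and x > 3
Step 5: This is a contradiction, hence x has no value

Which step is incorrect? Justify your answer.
Step 4: Combining: x < 3 and x > 3

Step 4 incorrectly combines the conditions. From x <= 3 and x >= 3, the intersection is x = 3. The error treats the 'or' cases as 'and' requirements. The correct conclusion is that x = 3 is the unique solution, not that no solution exists.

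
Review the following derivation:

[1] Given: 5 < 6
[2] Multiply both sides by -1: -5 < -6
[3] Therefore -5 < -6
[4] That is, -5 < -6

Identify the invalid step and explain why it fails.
Step 2: Multiply both sides by -1: -5 < -6

Step 2 multiplies both sides by -1 but fails to reverse the inequality sign. When multiplying (or dividing) an inequality by a negative number, the direction must be reversed. Since 5 < 6, we should get -5 > -6, i.e., -5 > -6.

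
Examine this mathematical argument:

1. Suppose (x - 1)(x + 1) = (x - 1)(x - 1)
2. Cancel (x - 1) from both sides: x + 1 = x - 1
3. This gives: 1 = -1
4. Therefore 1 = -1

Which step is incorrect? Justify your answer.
Step 2: Cancel (x - 1) from both sides: x + 1 = x - 1

Step 2 cancels (x - 1) from both sides. This is only valid if (x - 1) ≠ 0, i.e., x ≠ 1. When x = 1, both sides equal zero regardless of the other factors. The correct approach requires considering x = 1 as a separate case.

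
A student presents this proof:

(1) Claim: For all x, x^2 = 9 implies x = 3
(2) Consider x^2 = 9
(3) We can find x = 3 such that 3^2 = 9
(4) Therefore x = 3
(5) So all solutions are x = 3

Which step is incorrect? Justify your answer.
Step 4: Therefore x = 3

Step 4 incorrectly concludes that x = 3 is the only solution. The proof shows that x = 3 is A solution (existence), but does not show it is the ONLY solution (uniqueness). In fact, x = -3 is also a solution since (-3)^2 = 9. Finding one solution doesn't prove there are no others.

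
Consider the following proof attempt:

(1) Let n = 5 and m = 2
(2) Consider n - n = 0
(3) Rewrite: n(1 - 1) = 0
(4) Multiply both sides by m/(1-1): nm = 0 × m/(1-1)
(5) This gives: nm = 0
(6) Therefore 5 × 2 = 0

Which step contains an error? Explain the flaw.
Step 4: Multiply both sides by m/(1-1): nm = 0 × m/(1-1)

Step 4 multiplies both sides by m/(1-1). However, 1-1 = 0, so this is multiplication by m/0, which is undefined. We cannot multiply by an undefined expression.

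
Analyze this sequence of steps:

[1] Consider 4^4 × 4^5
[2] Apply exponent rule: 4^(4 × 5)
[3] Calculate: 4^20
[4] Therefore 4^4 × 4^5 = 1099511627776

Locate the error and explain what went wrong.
Step 2: Apply exponent rule: 4^(4 × 5)

Step 2 incorrectly states that a^b × a^c = a^(b×c). The correct rule is a^b × a^c = a^(b+c). The actual value is 4^4 × 4^5 = 4^9 = 262144, not 4^20 = 1099511627776.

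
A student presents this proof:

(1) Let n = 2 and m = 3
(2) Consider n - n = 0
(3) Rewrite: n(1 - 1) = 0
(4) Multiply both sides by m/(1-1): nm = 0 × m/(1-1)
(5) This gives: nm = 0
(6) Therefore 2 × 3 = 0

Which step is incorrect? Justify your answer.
Step 4: Multiply both sides by m/(1-1): nm = 0 × m/(1-1)

Step 4 multiplies both sides by m/(1-1). However, 1-1 = 0, so this is multiplication by m/0, which is undefined. We cannot multiply by an undefined expression.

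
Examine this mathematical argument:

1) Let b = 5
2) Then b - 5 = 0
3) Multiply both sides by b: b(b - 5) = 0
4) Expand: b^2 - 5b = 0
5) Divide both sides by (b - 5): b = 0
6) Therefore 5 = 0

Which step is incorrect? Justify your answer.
Step 5: Divide both sides by (b - 5): b = 0

Step 5 divides both sides by (b - 5). However, since b = 5, we have (b - 5) = 0. Division by zero is undefined, making this step invalid.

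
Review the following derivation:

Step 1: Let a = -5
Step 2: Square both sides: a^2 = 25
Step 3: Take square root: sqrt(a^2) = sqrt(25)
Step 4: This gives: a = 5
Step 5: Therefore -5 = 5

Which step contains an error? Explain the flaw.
Step 4: This gives: a = 5

Step 4 incorrectly states that sqrt(a^2) = a. The correct identity is sqrt(a^2) = |a|. Since a = -5 < 0, we have sqrt(a^2) = |-5| = 5, not a = -5.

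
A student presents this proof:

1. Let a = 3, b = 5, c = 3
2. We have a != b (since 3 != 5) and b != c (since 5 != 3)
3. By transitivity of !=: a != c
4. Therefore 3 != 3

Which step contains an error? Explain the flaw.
Step 3: By transitivity of !=: a != c

Step 3 incorrectly applies transitivity to the '!=' relation. Transitivity states: if a R b and b R c, then a R c. However, '!=' is not transitive. Counterexample: 3 != 5 and 5 != 3, but 3 = 3 (both equal 3). Transitivity holds for relations like <, <=, =, but not for !=.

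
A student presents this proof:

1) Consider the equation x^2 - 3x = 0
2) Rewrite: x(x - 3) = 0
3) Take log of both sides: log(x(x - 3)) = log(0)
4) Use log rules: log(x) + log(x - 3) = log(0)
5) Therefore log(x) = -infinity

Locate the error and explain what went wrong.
Step 3: Take log of both sides: log(x(x - 3)) = log(0)

Step 3 takes the logarithm of both sides, resulting in log(0) on the right side. The logarithm is only defined for positive numbers; log(0) is undefined (approaches negative infinity). This operation is invalid.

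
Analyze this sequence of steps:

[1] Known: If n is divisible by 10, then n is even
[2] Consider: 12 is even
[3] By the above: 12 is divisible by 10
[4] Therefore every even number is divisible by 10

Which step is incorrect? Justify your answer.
Step 3: By the above: 12 is divisible by 10

Step 3 commits the fallacy of affirming the consequent. The known fact 'divisible by 10 → even' does NOT imply 'even → divisible by 10'. That would be the converse, which is false. For example, 12 is even but 12 ÷ 10 = 1.20, which is not an integer.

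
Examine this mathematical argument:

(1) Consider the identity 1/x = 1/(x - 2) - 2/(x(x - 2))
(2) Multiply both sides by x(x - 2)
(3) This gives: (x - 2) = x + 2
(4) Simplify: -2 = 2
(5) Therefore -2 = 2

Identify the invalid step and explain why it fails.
Step 3: This gives: (x - 2) = x + 2

Step 3 makes a sign error when clearing denominators. Multiplying -2/(x(x - 2)) by x(x - 2) gives -2, not +2. The correct result is (x - 2) = x - 2, which is trivially true, not (x - 2) = x + 2. (Step 1 is a valid identity: 1/(x - 2) - 2/(x(x - 2)) = (x - 2)/(x(x - 2)) = 1/x.)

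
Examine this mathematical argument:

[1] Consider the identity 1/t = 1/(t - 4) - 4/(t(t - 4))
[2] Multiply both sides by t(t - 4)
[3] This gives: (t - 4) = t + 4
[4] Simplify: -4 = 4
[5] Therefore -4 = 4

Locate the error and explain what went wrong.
Step 3: This gives: (t - 4) = t + 4

Step 3 makes a sign error when clearing denominators. Multiplying -4/(t(t - 4)) by t(t - 4) gives -4, not +4. The correct result is (t - 4) = t - 4, which is trivially true, not (t - 4) = t + 4. (Step 1 is a valid identity: 1/(t - 4) - 4/(t(t - 4)) = (t - 4)/(t(t - 4)) = 1/t.)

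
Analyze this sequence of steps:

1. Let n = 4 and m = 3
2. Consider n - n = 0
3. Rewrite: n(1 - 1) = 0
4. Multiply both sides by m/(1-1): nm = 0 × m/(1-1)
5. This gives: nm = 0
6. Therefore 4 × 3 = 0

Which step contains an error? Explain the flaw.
Step 4: Multiply both sides by m/(1-1): nm = 0 × m/(1-1)

Step 4 multiplies both sides by m/(1-1). However, 1-1 = 0, so this is multiplication by m/0, which is undefined. We cannot multiply by an undefined expression.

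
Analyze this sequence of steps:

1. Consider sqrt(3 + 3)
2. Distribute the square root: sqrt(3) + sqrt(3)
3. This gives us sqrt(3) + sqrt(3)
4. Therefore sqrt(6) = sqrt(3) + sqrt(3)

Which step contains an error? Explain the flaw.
Step 2: Distribute the square root: sqrt(3) + sqrt(3)

Step 2 incorrectly 'distributes' the square root over addition. The square root function does not distribute: sqrt(a + b) ≠ sqrt(a) + sqrt(b). In fact, sqrt(3 + 3) = sqrt(6) ≈ 2.4495, while sqrt(3) + sqrt(3) ≈ 3.4641.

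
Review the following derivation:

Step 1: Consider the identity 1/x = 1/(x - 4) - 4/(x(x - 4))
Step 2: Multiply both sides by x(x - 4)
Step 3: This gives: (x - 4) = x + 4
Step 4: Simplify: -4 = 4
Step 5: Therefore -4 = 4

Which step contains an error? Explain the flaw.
Step 3: This gives: (x - 4) = x + 4

Step 3 makes a sign error when clearing denominators. Multiplying -4/(x(x - 4)) by x(x - 4) gives -4, not +4. The correct result is (x - 4) = x - 4, which is trivially true, not (x - 4) = x + 4. (Step 1 is a valid identity: 1/(x - 4) - 4/(x(x - 4)) = (x - 4)/(x(x - 4)) = 1/x.)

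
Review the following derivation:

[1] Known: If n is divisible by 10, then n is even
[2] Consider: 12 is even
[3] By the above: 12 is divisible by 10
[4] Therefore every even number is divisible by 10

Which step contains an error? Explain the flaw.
Step 3: By the above: 12 is divisible by 10

Step 3 commits the fallacy of affirming the consequent. The known fact 'divisible by 10 → even' does NOT imply 'even → divisible by 10'. That would be the converse, which is false. For example, 12 is even but 12 ÷ 10 = 1.20, which is not an integer.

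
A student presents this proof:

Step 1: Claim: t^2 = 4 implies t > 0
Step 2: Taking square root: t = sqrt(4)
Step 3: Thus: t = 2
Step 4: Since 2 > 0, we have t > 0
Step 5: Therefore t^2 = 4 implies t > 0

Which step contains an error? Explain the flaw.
Step 2: Taking square root: t = sqrt(4)

Step 2 takes the square root and assumes the positive root only. The equation t^2 = 4 actually has two solutions: t = 2 and t = -2. The proof silently assumes t > 0 without justification, then uses this assumption to conclude t > 0, which is circular. The counterexample t = -2 shows the claim is false.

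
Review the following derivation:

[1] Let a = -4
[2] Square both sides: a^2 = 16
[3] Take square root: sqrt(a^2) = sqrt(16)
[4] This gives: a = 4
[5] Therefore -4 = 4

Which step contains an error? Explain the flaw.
Step 4: This gives: a = 4

Step 4 incorrectly states that sqrt(a^2) = a. The correct identity is sqrt(a^2) = |a|. Since a = -4 < 0, we have sqrt(a^2) = |-4| = 4, not a = -4.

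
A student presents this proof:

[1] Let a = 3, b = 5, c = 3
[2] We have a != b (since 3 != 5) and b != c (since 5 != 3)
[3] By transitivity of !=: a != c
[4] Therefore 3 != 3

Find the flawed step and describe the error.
Step 3: By transitivity of !=: a != c

Step 3 incorrectly applies transitivity to the '!=' relation. Transitivity states: if a R b and b R c, then a R c. However, '!=' is not transitive. Counterexample: 3 != 5 and 5 != 3, but 3 = 3 (both equal 3). Transitivity holds for relations like <, <=, =, but not for !=.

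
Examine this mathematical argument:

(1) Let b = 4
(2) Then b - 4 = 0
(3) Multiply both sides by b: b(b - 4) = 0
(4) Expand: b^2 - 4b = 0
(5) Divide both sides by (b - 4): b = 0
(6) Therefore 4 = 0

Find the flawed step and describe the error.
Step 5: Divide both sides by (b - 4): b = 0

Step 5 divides both sides by (b - 4). However, since b = 4, we have (b - 4) = 0. Division by zero is undefined, making this step invalid.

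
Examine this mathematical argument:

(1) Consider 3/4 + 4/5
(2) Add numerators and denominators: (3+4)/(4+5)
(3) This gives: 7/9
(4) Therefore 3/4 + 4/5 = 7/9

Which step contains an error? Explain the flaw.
Step 2: Add numerators and denominators: (3+4)/(4+5)

Step 2 incorrectly adds fractions by separately adding numerators and denominators. This is wrong. The correct method requires a common denominator: 3/4 + 4/5 = (3×5 + 4×4)/(4×5) = 31/20 = 31/20. The method used gives 7/9, which is different.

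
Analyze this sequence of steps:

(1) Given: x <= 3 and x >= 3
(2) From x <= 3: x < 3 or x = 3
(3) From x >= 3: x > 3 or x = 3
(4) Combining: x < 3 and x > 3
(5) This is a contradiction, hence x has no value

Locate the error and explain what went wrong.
Step 4: Combining: x < 3 and x > 3

Step 4 incorrectly combines the conditions. From x <= 3 and x >= 3, the intersection is x = 3. The error treats the 'or' cases as 'and' requirements. The correct conclusion is that x = 3 is the unique solution, not that no solution exists.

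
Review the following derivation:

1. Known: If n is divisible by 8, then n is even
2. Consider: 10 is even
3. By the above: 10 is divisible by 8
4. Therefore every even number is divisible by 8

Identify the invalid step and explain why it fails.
Step 3: By the above: 10 is divisible by 8

Step 3 commits the fallacy of affirming the consequent. The known fact 'divisible by 8 → even' does NOT imply 'even → divisible by 8'. That would be the converse, which is false. For example, 10 is even but 10 ÷ 8 = 1.25, which is not an integer.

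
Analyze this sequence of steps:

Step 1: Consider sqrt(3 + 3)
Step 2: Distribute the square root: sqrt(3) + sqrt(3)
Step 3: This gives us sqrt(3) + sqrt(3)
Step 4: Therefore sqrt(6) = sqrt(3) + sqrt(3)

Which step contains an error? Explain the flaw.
Step 2: Distribute the square root: sqrt(3) + sqrt(3)

Step 2 incorrectly 'distributes' the square root over addition. The square root function does not distribute: sqrt(a + b) ≠ sqrt(a) + sqrt(b). In fact, sqrt(3 + 3) = sqrt(6) ≈ 2.4495, while sqrt(3) + sqrt(3) ≈ 3.4641.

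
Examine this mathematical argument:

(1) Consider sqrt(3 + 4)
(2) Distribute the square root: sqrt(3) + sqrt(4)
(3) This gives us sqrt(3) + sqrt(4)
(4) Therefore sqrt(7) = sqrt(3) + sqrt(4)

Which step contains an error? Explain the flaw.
Step 2: Distribute the square root: sqrt(3) + sqrt(4)

Step 2 incorrectly 'distributes' the square root over addition. The square root function does not distribute: sqrt(a + b) ≠ sqrt(a) + sqrt(b). In fact, sqrt(3 + 4) = sqrt(7) ≈ 2.6458, while sqrt(3) + sqrt(4) ≈ 3.7321.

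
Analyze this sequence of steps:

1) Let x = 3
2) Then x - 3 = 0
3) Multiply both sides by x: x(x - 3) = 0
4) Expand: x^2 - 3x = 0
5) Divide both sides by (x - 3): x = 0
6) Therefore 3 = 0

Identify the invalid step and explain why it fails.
Step 5: Divide both sides by (x - 3): x = 0

Step 5 divides both sides by (x - 3). However, since x = 3, we have (x - 3) = 0. Division by zero is undefined, making this step invalid.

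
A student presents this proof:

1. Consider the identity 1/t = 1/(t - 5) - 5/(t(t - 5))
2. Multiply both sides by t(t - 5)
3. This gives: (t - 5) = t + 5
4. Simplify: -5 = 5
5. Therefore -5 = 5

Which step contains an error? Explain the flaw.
Step 3: This gives: (t - 5) = t + 5

Step 3 makes a sign error when clearing denominators. Multiplying -5/(t(t - 5)) by t(t - 5) gives -5, not +5. The correct result is (t - 5) = t - 5, which is trivially true, not (t - 5) = t + 5. (Step 1 is a valid identity: 1/(t - 5) - 5/(t(t - 5)) = (t - 5)/(t(t - 5)) = 1/t.)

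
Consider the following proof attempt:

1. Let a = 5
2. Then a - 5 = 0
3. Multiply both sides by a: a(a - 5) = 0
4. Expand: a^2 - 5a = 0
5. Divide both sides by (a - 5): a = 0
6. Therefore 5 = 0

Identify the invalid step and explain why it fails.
Step 5: Divide both sides by (a - 5): a = 0

Step 5 divides both sides by (a - 5). However, since a = 5, we have (a - 5) = 0. Division by zero is undefined, making this step invalid.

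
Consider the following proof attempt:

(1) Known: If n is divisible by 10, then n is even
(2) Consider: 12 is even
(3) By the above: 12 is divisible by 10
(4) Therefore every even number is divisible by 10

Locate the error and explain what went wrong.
Step 3: By the above: 12 is divisible by 10

Step 3 commits the fallacy of affirming the consequent. The known fact 'divisible by 10 → even' does NOT imply 'even → divisible by 10'. That would be the converse, which is false. For example, 12 is even but 12 ÷ 10 = 1.20, which is not an integer.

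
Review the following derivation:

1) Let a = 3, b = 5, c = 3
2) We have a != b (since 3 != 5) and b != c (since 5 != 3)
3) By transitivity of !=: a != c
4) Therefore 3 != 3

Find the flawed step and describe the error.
Step 3: By transitivity of !=: a != c

Step 3 incorrectly applies transitivity to the '!=' relation. Transitivity states: if a R b and b R c, then a R c. However, '!=' is not transitive. Counterexample: 3 != 5 and 5 != 3, but 3 = 3 (both equal 3). Transitivity holds for relations like <, <=, =, but not for !=.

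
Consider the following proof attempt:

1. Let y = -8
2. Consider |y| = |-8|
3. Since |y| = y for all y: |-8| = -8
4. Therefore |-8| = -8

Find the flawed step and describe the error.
Step 3: Since |y| = y for all y: |-8| = -8

Step 3 incorrectly states that |y| = y for all y. The correct definition is |y| = y when y >= 0, and |y| = -y when y < 0. Since -8 < 0, we have |-8| = -(-8) = 8, not -8.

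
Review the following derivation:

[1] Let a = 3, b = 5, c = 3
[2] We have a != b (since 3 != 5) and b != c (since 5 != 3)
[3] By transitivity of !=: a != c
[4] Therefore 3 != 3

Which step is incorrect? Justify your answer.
Step 3: By transitivity of !=: a != c

Step 3 incorrectly applies transitivity to the '!=' relation. Transitivity states: if a R b and b R c, then a R c. However, '!=' is not transitive. Counterexample: 3 != 5 and 5 != 3, but 3 = 3 (both equal 3). Transitivity holds for relations like <, <=, =, but not for !=.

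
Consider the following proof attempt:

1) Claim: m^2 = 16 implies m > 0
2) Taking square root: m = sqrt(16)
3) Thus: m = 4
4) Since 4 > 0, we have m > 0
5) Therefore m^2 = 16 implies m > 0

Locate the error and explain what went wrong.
Step 2: Taking square root: m = sqrt(16)

Step 2 takes the square root and assumes the positive root only. The equation m^2 = 16 actually has two solutions: m = 4 and m = -4. The proof silently assumes m > 0 without justification, then uses this assumption to conclude m > 0, which is circular. The counterexample m = -4 shows the claim is false.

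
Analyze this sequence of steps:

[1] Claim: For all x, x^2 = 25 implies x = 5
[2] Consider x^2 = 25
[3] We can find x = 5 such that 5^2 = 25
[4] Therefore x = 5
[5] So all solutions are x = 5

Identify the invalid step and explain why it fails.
Step 4: Therefore x = 5

Step 4 incorrectly concludes that x = 5 is the only solution. The proof shows that x = 5 is A solution (existence), but does not show it is the ONLY solution (uniqueness). In fact, x = -5 is also a solution since (-5)^2 = 25. Finding one solution doesn't prove there are no others.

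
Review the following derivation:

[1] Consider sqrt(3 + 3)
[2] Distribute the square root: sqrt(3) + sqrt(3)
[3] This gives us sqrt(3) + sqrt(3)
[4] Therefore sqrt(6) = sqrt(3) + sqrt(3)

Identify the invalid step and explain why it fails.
Step 2: Distribute the square root: sqrt(3) + sqrt(3)

Step 2 incorrectly 'distributes' the square root over addition. The square root function does not distribute: sqrt(a + b) ≠ sqrt(a) + sqrt(b). In fact, sqrt(3 + 3) = sqrt(6) ≈ 2.4495, while sqrt(3) + sqrt(3) ≈ 3.4641.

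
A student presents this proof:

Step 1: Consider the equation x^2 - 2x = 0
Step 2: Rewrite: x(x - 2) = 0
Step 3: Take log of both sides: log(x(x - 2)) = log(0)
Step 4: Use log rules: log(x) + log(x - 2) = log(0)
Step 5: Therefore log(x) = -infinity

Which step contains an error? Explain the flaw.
Step 3: Take log of both sides: log(x(x - 2)) = log(0)

Step 3 takes the logarithm of both sides, resulting in log(0) on the right side. The logarithm is only defined for positive numbers; log(0) is undefined (approaches negative infinity). This operation is invalid.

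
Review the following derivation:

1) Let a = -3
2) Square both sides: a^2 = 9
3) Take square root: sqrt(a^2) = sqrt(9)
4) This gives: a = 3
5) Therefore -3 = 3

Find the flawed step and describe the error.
Step 4: This gives: a = 3

Step 4 incorrectly states that sqrt(a^2) = a. The correct identity is sqrt(a^2) = |a|. Since a = -3 < 0, we have sqrt(a^2) = |-3| = 3, not a = -3.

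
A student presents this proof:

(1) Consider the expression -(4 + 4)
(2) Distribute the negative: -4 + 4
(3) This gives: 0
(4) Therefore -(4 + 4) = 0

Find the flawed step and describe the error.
Step 2: Distribute the negative: -4 + 4

Step 2 incorrectly distributes the negative sign. The correct distribution is -(4 + 4) = -4 - 4 = -8. The negative must be applied to both terms, not just the first. The error treats -(4 + 4) as -4 + 4, which equals 0 instead of -8.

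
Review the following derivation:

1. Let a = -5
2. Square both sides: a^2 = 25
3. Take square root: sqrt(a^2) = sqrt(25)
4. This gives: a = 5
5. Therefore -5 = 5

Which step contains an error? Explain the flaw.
Step 4: This gives: a = 5

Step 4 incorrectly states that sqrt(a^2) = a. The correct identity is sqrt(a^2) = |a|. Since a = -5 < 0, we have sqrt(a^2) = |-5| = 5, not a = -5.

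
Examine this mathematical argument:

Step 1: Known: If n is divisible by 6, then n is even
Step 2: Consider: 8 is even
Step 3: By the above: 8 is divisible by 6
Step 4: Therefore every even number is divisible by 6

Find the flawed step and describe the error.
Step 3: By the above: 8 is divisible by 6

Step 3 commits the fallacy of affirming the consequent. The known fact 'divisible by 6 → even' does NOT imply 'even → divisible by 6'. That would be the converse, which is false. For example, 8 is even but 8 ÷ 6 = 1.33, which is not an integer.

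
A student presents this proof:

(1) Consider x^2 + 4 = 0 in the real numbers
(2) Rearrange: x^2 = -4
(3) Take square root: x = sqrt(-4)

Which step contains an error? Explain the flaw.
Step 3: Take square root: x = sqrt(-4)

Step 3 takes the square root of -4, which is negative. In the real number system, the square root of a negative number is undefined. The equation x^2 + 4 = 0 has no real solutions. Square roots of negative numbers only exist in the complex numbers.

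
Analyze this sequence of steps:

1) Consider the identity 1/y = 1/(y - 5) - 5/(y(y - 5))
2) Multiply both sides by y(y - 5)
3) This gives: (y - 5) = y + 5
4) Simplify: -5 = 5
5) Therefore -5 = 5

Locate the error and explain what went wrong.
Step 3: This gives: (y - 5) = y + 5

Step 3 makes a sign error when clearing denominators. Multiplying -5/(y(y - 5)) by y(y - 5) gives -5, not +5. The correct result is (y - 5) = y - 5, which is trivially true, not (y - 5) = y + 5. (Step 1 is a valid identity: 1/(y - 5) - 5/(y(y - 5)) = (y - 5)/(y(y - 5)) = 1/y.)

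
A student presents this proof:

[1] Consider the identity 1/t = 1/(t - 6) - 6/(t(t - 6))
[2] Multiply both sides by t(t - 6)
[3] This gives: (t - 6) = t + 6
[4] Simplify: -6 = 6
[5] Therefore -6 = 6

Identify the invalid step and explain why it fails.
Step 3: This gives: (t - 6) = t + 6

Step 3 makes a sign error when clearing denominators. Multiplying -6/(t(t - 6)) by t(t - 6) gives -6, not +6. The correct result is (t - 6) = t - 6, which is trivially true, not (t - 6) = t + 6. (Step 1 is a valid identity: 1/(t - 6) - 6/(t(t - 6)) = (t - 6)/(t(t - 6)) = 1/t.)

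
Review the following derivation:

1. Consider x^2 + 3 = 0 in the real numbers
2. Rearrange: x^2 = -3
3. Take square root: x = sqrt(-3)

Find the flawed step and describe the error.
Step 3: Take square root: x = sqrt(-3)

Step 3 takes the square root of -3, which is negative. In the real number system, the square root of a negative number is undefined. The equation x^2 + 3 = 0 has no real solutions. Square roots of negative numbers only exist in the complex numbers.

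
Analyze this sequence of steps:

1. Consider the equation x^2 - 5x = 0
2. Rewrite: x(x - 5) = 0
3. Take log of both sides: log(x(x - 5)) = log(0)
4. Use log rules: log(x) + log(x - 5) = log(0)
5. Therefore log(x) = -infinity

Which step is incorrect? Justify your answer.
Step 3: Take log of both sides: log(x(x - 5)) = log(0)

Step 3 takes the logarithm of both sides, resulting in log(0) on the right side. The logarithm is only defined for positive numbers; log(0) is undefined (approaches negative infinity). This operation is invalid.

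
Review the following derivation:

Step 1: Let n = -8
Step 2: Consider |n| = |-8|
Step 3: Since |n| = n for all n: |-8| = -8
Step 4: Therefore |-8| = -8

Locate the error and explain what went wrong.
Step 3: Since |n| = n for all n: |-8| = -8

Step 3 incorrectly states that |n| = n for all n. The correct definition is |n| = n when n >= 0, and |n| = -n when n < 0. Since -8 < 0, we have |-8| = -(-8) = 8, not -8.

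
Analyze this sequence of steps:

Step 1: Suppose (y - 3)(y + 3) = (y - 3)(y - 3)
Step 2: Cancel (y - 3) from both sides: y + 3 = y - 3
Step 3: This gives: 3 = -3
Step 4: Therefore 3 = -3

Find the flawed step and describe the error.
Step 2: Cancel (y - 3) from both sides: y + 3 = y - 3

Step 2 cancels (y - 3) from both sides. This is only valid if (y - 3) ≠ 0, i.e., y ≠ 3. When y = 3, both sides equal zero regardless of the other factors. The correct approach requires considering y = 3 as a separate case.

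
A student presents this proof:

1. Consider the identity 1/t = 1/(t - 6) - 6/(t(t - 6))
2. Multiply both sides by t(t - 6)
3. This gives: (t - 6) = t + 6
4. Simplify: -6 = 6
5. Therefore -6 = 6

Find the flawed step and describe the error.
Step 3: This gives: (t - 6) = t + 6

Step 3 makes a sign error when clearing denominators. Multiplying -6/(t(t - 6)) by t(t - 6) gives -6, not +6. The correct result is (t - 6) = t - 6, which is trivially true, not (t - 6) = t + 6. (Step 1 is a valid identity: 1/(t - 6) - 6/(t(t - 6)) = (t - 6)/(t(t - 6)) = 1/t.)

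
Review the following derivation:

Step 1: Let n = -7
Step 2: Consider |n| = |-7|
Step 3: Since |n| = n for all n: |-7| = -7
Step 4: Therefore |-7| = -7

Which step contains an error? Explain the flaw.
Step 3: Since |n| = n for all n: |-7| = -7

Step 3 incorrectly states that |n| = n for all n. The correct definition is |n| = n when n >= 0, and |n| = -n when n < 0. Since -7 < 0, we have |-7| = -(-7) = 7, not -7.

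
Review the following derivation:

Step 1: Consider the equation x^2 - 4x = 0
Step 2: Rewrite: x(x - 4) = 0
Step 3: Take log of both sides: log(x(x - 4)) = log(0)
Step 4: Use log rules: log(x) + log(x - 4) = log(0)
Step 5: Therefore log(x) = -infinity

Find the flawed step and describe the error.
Step 3: Take log of both sides: log(x(x - 4)) = log(0)

Step 3 takes the logarithm of both sides, resulting in log(0) on the right side. The logarithm is only defined for positive numbers; log(0) is undefined (approaches negative infinity). This operation is invalid.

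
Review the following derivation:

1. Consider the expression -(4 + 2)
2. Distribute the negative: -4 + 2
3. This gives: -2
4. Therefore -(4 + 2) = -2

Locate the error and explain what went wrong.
Step 2: Distribute the negative: -4 + 2

Step 2 incorrectly distributes the negative sign. The correct distribution is -(4 + 2) = -4 - 2 = -6. The negative must be applied to both terms, not just the first. The error treats -(4 + 2) as -4 + 2, which equals -2 instead of -6.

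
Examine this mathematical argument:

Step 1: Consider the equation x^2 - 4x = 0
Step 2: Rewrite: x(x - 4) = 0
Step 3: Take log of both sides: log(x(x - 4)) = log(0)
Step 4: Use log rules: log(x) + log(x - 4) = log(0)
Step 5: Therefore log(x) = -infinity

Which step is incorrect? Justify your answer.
Step 3: Take log of both sides: log(x(x - 4)) = log(0)

Step 3 takes the logarithm of both sides, resulting in log(0) on the right side. The logarithm is only defined for positive numbers; log(0) is undefined (approaches negative infinity). This operation is invalid.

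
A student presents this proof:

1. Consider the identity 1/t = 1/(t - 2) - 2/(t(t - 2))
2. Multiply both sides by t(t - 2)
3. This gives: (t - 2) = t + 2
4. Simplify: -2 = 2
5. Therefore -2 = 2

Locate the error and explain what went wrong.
Step 3: This gives: (t - 2) = t + 2

Step 3 makes a sign error when clearing denominators. Multiplying -2/(t(t - 2)) by t(t - 2) gives -2, not +2. The correct result is (t - 2) = t - 2, which is trivially true, not (t - 2) = t + 2. (Step 1 is a valid identity: 1/(t - 2) - 2/(t(t - 2)) = (t - 2)/(t(t - 2)) = 1/t.)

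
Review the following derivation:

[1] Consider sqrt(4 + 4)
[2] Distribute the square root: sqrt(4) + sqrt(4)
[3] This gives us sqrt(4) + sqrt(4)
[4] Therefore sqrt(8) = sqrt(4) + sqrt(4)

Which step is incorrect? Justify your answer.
Step 2: Distribute the square root: sqrt(4) + sqrt(4)

Step 2 incorrectly 'distributes' the square root over addition. The square root function does not distribute: sqrt(a + b) ≠ sqrt(a) + sqrt(b). In fact, sqrt(4 + 4) = sqrt(8) ≈ 2.8284, while sqrt(4) + sqrt(4) ≈ 4.0000.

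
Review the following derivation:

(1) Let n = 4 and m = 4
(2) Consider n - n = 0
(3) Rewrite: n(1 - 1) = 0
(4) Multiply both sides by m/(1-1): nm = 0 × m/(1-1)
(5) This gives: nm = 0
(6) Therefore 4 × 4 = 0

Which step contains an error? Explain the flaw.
Step 4: Multiply both sides by m/(1-1): nm = 0 × m/(1-1)

Step 4 multiplies both sides by m/(1-1). However, 1-1 = 0, so this is multiplication by m/0, which is undefined. We cannot multiply by an undefined expression.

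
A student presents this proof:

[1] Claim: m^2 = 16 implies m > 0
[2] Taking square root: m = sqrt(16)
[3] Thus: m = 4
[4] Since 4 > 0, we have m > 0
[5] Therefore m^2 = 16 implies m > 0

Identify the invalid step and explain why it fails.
Step 2: Taking square root: m = sqrt(16)

Step 2 takes the square root and assumes the positive root only. The equation m^2 = 16 actually has two solutions: m = 4 and m = -4. The proof silently assumes m > 0 without justification, then uses this assumption to conclude m > 0, which is circular. The counterexample m = -4 shows the claim is false.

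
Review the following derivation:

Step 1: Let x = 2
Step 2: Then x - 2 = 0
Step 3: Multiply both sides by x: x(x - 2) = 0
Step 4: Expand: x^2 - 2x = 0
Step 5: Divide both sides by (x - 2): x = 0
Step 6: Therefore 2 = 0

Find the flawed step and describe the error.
Step 5: Divide both sides by (x - 2): x = 0

Step 5 divides both sides by (x - 2). However, since x = 2, we have (x - 2) = 0. Division by zero is undefined, making this step invalid.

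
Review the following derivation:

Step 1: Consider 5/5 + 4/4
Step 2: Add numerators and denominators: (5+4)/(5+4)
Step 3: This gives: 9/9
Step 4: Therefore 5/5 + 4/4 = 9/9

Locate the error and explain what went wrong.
Step 2: Add numerators and denominators: (5+4)/(5+4)

Step 2 incorrectly adds fractions by separately adding numerators and denominators. This is wrong. The correct method requires a common denominator: 5/5 + 4/4 = (5×4 + 4×5)/(5×4) = 40/20 = 2. The method used gives 9/9, which is different.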